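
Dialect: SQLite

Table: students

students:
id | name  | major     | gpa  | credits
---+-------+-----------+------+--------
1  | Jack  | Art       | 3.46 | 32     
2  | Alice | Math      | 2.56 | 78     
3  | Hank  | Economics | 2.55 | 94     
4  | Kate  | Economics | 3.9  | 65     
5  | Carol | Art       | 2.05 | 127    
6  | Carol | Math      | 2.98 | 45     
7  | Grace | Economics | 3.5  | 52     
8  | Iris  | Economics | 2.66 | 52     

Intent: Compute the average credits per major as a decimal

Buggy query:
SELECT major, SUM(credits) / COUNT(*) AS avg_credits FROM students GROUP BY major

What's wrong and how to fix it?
Bug: SUM(credits) and COUNT(*) are both integers; the division truncates the fractional part

Fix: Cast one side to REAL so the division keeps the fractional part

Corrected query:
SELECT major, SUM(credits) * 1.0 / COUNT(*) AS avg_credits FROM students GROUP BY major

Result:
major     | avg_credits
----------+------------
Art       | 79.5       
Economics | 65.75      
Math      | 61.5       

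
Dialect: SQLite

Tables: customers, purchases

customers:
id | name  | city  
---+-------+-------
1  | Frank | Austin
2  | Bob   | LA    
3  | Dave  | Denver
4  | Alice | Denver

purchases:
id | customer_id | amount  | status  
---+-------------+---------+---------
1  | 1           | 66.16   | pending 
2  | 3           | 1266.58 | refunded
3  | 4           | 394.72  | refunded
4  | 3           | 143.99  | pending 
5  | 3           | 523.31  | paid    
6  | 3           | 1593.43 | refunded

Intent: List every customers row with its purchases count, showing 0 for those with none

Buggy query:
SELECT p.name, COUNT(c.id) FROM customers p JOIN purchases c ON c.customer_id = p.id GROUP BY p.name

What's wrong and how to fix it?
Bug: INNER JOIN drops customers rows that have no matching purchases rows

Fix: Use LEFT JOIN so parents without children still appear (COUNT(c.id) gives 0)

Corrected query:
SELECT p.name, COUNT(c.id) FROM customers p LEFT JOIN purchases c ON c.customer_id = p.id GROUP BY p.name

Result:
name  | COUNT(c.id)
------+------------
Alice | 1          
Bob   | 0          
Dave  | 4          
Frank | 1          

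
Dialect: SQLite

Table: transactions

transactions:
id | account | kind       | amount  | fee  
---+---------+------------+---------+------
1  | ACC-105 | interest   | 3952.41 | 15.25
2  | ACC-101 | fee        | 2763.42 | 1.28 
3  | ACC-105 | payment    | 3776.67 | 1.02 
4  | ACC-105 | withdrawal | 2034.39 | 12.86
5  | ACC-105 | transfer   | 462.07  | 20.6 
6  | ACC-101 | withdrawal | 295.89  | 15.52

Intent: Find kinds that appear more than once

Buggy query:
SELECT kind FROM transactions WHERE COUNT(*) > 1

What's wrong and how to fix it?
Bug: WHERE can't reference COUNT(*); aggregates are computed after WHERE

Fix: Group first, then use HAVING for the count condition

Corrected query:
SELECT kind FROM transactions GROUP BY kind HAVING COUNT(*) > 1

Result:
kind      
----------
withdrawal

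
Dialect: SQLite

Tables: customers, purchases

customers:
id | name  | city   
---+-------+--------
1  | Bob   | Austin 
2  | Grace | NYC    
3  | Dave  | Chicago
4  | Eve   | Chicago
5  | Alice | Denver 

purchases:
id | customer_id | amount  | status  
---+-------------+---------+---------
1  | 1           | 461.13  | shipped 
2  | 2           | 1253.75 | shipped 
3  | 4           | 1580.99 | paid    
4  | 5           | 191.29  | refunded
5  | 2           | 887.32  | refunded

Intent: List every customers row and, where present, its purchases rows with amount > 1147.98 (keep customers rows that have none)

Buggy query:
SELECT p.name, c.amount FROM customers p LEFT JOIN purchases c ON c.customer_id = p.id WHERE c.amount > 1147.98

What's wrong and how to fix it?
Bug: A WHERE condition on the right-hand table after LEFT JOIN drops unmatched parents

Fix: Put 'c.amount > 1147.98' in the JOIN's ON clause instead of WHERE

Corrected query:
SELECT p.name, c.amount FROM customers p LEFT JOIN purchases c ON c.customer_id = p.id AND c.amount > 1147.98

Result:
name  | amount 
------+--------
Bob   | NULL   
Grace | 1253.75
Dave  | NULL   
Eve   | 1580.99
Alice | NULL   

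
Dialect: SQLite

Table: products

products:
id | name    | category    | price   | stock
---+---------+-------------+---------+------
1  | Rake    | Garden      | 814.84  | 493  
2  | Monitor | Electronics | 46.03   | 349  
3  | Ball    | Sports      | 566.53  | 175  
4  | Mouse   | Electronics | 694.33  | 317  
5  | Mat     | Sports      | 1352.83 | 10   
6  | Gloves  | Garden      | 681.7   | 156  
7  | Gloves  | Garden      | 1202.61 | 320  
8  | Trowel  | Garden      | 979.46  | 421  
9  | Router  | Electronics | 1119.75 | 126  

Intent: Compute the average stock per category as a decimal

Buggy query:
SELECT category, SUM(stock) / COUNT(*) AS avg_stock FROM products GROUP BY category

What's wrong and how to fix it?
Bug: SUM(stock) and COUNT(*) are both integers; the division truncates the fractional part

Fix: Multiply by 1.0 (or CAST to REAL) to force floating-point division

Corrected query:
SELECT category, SUM(stock) * 1.0 / COUNT(*) AS avg_stock FROM products GROUP BY category

Result:
category    | avg_stock
------------+----------
Electronics | 264      
Garden      | 347.5    
Sports      | 92.5     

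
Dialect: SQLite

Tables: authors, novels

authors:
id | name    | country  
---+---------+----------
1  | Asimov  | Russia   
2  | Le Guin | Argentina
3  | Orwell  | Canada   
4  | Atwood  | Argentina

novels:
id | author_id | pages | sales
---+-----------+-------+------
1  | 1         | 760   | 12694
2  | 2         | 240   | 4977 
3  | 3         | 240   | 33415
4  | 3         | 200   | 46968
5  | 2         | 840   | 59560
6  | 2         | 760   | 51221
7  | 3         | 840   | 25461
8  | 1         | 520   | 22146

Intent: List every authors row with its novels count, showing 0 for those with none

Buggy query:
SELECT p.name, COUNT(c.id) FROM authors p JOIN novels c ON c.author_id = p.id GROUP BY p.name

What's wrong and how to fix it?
Bug: INNER JOIN drops authors rows that have no matching novels rows

Fix: Use LEFT JOIN so parents without children still appear (COUNT(c.id) gives 0)

Corrected query:
SELECT p.name, COUNT(c.id) FROM authors p LEFT JOIN novels c ON c.author_id = p.id GROUP BY p.name

Result:
name    | COUNT(c.id)
--------+------------
Asimov  | 2          
Atwood  | 0          
Le Guin | 3          
Orwell  | 3          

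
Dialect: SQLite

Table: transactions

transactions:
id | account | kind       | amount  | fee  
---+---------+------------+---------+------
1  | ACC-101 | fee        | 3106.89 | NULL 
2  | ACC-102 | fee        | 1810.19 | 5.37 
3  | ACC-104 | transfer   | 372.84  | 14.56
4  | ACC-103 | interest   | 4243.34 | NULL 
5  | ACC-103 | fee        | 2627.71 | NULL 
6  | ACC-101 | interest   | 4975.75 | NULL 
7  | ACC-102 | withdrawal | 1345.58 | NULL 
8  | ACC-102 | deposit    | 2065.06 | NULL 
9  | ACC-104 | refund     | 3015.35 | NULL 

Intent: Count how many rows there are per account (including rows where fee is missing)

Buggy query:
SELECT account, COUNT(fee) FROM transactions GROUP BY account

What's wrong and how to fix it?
Bug: COUNT(fee) skips NULLs, so groups with missing fee are undercounted

Fix: Use COUNT(*) to count all rows regardless of NULL

Corrected query:
SELECT account, COUNT(*) FROM transactions GROUP BY account

Result:
account | COUNT(*)
--------+---------
ACC-101 | 2       
ACC-102 | 3       
ACC-103 | 2       
ACC-104 | 2       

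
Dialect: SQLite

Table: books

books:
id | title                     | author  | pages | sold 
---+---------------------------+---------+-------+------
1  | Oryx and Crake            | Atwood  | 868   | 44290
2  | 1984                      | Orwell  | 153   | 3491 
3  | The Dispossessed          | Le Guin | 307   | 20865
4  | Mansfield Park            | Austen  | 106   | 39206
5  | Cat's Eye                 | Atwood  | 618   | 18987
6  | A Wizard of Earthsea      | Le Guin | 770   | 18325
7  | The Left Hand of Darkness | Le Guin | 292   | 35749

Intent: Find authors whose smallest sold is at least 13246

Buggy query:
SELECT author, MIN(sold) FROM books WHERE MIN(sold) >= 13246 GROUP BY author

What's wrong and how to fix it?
Bug: Aggregates like MIN are computed per group after WHERE runs

Fix: Replace WHERE with HAVING after the GROUP BY

Corrected query:
SELECT author, MIN(sold) FROM books GROUP BY author HAVING MIN(sold) >= 13246

Result:
author  | MIN(sold)
--------+----------
Atwood  | 18987    
Austen  | 39206    
Le Guin | 18325    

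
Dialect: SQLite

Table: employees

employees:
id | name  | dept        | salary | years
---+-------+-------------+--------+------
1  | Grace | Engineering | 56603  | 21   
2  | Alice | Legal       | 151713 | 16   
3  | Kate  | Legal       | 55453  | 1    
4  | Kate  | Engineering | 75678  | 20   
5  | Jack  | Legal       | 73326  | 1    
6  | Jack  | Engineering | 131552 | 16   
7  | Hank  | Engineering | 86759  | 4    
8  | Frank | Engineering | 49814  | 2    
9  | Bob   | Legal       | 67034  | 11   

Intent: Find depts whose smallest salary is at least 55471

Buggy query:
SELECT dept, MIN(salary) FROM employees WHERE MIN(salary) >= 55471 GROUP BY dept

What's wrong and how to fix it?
Bug: Aggregates like MIN are computed per group after WHERE runs

Fix: Use HAVING for the per-group MIN condition

Corrected query:
SELECT dept, MIN(salary) FROM employees GROUP BY dept HAVING MIN(salary) >= 55471

Result:
(no rows)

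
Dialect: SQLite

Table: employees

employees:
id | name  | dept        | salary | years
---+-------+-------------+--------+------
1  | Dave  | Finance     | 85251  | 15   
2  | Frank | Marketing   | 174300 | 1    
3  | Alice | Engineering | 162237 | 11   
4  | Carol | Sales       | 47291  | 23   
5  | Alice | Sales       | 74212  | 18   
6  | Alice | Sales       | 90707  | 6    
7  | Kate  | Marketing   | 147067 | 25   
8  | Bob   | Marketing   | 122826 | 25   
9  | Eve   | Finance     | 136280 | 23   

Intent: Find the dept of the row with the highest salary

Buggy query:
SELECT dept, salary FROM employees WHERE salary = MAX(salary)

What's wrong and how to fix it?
Bug: MAX(salary) is an aggregate and cannot be used directly in WHERE

Fix: Use a subquery: WHERE salary = (SELECT MAX(salary) FROM employees)

Corrected query:
SELECT dept, salary FROM employees WHERE salary = (SELECT MAX(salary) FROM employees)

Result:
dept      | salary
----------+-------
Marketing | 174300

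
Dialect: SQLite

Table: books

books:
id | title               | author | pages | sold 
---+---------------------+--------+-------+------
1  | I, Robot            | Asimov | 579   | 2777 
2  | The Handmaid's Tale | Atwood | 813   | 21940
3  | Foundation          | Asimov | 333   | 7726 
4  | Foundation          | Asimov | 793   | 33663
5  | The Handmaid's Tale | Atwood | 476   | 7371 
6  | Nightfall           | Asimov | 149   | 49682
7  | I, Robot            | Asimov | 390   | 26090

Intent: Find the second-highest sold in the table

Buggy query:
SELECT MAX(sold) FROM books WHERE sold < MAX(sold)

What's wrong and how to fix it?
Bug: MAX(sold) on the right of the comparison is an aggregate-in-WHERE error

Fix: Put the inner MAX in a scalar subquery

Corrected query:
SELECT MAX(sold) FROM books WHERE sold < (SELECT MAX(sold) FROM books)

Result:
MAX(sold)
---------
33663    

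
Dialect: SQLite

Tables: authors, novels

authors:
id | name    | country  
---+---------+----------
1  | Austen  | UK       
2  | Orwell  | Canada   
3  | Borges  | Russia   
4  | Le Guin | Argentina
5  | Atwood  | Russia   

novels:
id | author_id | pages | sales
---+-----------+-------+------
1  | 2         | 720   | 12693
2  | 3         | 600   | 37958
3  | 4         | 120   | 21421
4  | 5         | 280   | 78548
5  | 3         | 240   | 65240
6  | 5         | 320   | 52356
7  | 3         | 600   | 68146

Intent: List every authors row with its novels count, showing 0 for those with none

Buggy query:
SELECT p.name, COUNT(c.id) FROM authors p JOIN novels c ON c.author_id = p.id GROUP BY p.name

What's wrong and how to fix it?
Bug: An inner join excludes parents with zero children

Fix: Use LEFT JOIN so parents without children still appear (COUNT(c.id) gives 0)

Corrected query:
SELECT p.name, COUNT(c.id) FROM authors p LEFT JOIN novels c ON c.author_id = p.id GROUP BY p.name

Result:
name    | COUNT(c.id)
--------+------------
Atwood  | 2          
Austen  | 0          
Borges  | 3          
Le Guin | 1          
Orwell  | 1          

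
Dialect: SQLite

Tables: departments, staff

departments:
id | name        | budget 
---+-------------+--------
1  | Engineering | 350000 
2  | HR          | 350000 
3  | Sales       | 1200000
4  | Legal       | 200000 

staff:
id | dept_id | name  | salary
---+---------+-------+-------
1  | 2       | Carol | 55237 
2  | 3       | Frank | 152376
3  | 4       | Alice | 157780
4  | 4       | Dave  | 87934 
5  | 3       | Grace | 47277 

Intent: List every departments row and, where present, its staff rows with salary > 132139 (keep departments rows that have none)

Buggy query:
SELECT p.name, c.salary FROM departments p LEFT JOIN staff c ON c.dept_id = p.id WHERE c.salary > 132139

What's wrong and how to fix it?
Bug: A WHERE condition on the right-hand table after LEFT JOIN drops unmatched parents

Fix: Move the right-table condition into the ON clause so unmatched parents are kept

Corrected query:
SELECT p.name, c.salary FROM departments p LEFT JOIN staff c ON c.dept_id = p.id AND c.salary > 132139

Result:
name        | salary
------------+-------
Engineering | NULL  
HR          | NULL  
Sales       | 152376
Legal       | 157780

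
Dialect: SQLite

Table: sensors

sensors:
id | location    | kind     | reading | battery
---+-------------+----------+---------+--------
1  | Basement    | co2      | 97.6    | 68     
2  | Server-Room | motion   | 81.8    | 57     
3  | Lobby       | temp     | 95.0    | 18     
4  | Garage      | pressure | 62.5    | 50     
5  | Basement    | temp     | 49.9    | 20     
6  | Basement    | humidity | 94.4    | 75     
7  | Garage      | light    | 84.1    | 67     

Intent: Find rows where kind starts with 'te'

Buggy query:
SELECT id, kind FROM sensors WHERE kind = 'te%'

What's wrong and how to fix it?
Bug: '=' compares the literal string including the % character; pattern matching needs LIKE

Fix: Replace '=' with LIKE so 'te%' is treated as a pattern

Corrected query:
SELECT id, kind FROM sensors WHERE kind LIKE 'te%'

Result:
id | kind
---+-----
3  | temp
5  | temp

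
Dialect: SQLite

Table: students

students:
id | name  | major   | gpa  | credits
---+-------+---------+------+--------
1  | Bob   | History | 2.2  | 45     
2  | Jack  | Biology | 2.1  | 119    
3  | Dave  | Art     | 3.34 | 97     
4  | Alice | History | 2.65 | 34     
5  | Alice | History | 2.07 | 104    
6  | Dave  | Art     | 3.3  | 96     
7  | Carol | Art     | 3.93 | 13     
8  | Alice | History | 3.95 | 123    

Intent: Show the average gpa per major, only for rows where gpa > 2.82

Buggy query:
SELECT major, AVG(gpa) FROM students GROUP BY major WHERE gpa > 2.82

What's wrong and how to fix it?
Bug: WHERE cannot follow GROUP BY

Fix: Place WHERE between FROM and GROUP BY

Corrected query:
SELECT major, AVG(gpa) FROM students WHERE gpa > 2.82 GROUP BY major

Result:
major   | AVG(gpa)
--------+---------
Art     | 3.523333
History | 3.95    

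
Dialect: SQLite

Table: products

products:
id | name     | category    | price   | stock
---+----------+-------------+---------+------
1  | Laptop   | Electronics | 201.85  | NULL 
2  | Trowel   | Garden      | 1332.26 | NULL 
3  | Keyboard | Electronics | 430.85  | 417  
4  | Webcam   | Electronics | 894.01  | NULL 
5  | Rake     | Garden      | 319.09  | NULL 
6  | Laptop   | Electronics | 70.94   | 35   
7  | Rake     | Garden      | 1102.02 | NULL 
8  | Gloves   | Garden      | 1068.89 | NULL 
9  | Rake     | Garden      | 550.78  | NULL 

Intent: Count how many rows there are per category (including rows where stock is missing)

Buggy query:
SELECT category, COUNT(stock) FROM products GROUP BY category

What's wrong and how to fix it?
Bug: COUNT(stock) skips NULLs, so groups with missing stock are undercounted

Fix: Use COUNT(*) to count all rows regardless of NULL

Corrected query:
SELECT category, COUNT(*) FROM products GROUP BY category

Result:
category    | COUNT(*)
------------+---------
Electronics | 4       
Garden      | 5       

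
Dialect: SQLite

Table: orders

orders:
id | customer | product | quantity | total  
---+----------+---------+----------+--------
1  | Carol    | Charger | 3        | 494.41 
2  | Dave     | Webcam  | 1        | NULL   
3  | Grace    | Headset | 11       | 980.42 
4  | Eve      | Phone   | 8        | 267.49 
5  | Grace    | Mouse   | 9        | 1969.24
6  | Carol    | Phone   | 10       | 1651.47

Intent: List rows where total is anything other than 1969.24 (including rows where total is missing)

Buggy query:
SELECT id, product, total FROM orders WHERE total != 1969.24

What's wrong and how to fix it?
Bug: 'total != 1969.24' is unknown when total is NULL, so NULL rows are silently excluded

Fix: Handle NULL separately with IS NULL alongside the inequality

Corrected query:
SELECT id, product, total FROM orders WHERE total != 1969.24 OR total IS NULL

Result:
id | product | total  
---+---------+--------
1  | Charger | 494.41 
2  | Webcam  | NULL   
3  | Headset | 980.42 
4  | Phone   | 267.49 
6  | Phone   | 1651.47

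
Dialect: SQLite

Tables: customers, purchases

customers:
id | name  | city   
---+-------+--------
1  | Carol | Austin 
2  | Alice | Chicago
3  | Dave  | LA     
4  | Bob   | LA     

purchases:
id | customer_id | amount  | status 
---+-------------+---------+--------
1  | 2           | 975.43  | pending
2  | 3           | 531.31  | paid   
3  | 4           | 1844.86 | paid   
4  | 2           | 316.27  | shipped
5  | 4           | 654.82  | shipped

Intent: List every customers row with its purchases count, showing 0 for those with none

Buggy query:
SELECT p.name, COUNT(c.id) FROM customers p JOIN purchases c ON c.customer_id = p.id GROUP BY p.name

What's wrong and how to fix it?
Bug: An inner join excludes parents with zero children

Fix: Use LEFT JOIN so parents without children still appear (COUNT(c.id) gives 0)

Corrected query:
SELECT p.name, COUNT(c.id) FROM customers p LEFT JOIN purchases c ON c.customer_id = p.id GROUP BY p.name

Result:
name  | COUNT(c.id)
------+------------
Alice | 2          
Bob   | 2          
Carol | 0          
Dave  | 1          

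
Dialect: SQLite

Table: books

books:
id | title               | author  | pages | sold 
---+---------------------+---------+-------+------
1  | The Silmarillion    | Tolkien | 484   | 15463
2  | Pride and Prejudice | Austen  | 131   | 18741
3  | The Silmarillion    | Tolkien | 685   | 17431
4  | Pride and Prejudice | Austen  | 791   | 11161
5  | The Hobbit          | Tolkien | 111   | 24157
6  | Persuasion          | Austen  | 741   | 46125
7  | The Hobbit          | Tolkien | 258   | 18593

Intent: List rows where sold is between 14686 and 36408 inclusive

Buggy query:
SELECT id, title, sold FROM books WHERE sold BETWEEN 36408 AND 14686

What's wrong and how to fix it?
Bug: BETWEEN expects the lower bound first; with 36408 AND 14686 the range is empty

Fix: Write BETWEEN 14686 AND 36408

Corrected query:
SELECT id, title, sold FROM books WHERE sold BETWEEN 14686 AND 36408

Result:
id | title               | sold 
---+---------------------+------
1  | The Silmarillion    | 15463
2  | Pride and Prejudice | 18741
3  | The Silmarillion    | 17431
5  | The Hobbit          | 24157
7  | The Hobbit          | 18593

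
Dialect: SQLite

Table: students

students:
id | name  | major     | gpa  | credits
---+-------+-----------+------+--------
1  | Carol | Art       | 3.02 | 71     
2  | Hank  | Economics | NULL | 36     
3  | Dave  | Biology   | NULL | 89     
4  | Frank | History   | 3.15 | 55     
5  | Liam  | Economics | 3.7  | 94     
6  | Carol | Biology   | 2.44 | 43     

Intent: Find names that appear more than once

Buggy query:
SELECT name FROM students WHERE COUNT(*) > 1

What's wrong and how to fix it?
Bug: COUNT(*) is an aggregate and cannot be used in WHERE

Fix: GROUP BY name, then filter groups with HAVING COUNT(*) > 1

Corrected query:
SELECT name FROM students GROUP BY name HAVING COUNT(*) > 1

Result:
name 
-----
Carol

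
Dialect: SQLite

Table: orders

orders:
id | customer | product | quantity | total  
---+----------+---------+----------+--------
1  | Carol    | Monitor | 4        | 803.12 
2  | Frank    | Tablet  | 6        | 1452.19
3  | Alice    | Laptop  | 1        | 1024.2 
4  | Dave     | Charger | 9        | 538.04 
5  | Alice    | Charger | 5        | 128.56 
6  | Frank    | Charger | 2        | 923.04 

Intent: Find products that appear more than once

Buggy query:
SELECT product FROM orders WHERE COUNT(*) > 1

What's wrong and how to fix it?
Bug: COUNT(*) is an aggregate and cannot be used in WHERE

Fix: GROUP BY product, then filter groups with HAVING COUNT(*) > 1

Corrected query:
SELECT product FROM orders GROUP BY product HAVING COUNT(*) > 1

Result:
product
-------
Charger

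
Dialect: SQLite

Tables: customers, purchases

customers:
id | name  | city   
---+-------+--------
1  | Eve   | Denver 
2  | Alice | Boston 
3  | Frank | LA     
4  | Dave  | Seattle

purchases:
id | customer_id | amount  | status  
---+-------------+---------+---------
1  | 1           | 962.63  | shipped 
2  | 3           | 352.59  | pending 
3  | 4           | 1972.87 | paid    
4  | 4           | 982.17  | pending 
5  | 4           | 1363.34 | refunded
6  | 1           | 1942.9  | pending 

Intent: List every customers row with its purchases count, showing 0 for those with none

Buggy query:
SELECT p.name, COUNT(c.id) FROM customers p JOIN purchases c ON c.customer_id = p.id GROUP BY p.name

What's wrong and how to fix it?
Bug: INNER JOIN drops customers rows that have no matching purchases rows

Fix: Switch to LEFT JOIN to retain unmatched parent rows

Corrected query:
SELECT p.name, COUNT(c.id) FROM customers p LEFT JOIN purchases c ON c.customer_id = p.id GROUP BY p.name

Result:
name  | COUNT(c.id)
------+------------
Alice | 0          
Dave  | 3          
Eve   | 2          
Frank | 1          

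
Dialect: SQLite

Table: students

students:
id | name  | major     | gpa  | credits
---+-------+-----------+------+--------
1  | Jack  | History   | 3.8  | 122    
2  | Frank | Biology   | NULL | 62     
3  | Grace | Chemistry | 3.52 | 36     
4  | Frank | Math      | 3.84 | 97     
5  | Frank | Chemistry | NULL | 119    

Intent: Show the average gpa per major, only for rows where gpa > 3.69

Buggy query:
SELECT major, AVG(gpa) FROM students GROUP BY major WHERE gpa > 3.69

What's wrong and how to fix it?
Bug: Row-level WHERE must come before GROUP BY in the clause order

Fix: Move the WHERE clause before GROUP BY

Corrected query:
SELECT major, AVG(gpa) FROM students WHERE gpa > 3.69 GROUP BY major

Result:
major   | AVG(gpa)
--------+---------
History | 3.8     
Math    | 3.84    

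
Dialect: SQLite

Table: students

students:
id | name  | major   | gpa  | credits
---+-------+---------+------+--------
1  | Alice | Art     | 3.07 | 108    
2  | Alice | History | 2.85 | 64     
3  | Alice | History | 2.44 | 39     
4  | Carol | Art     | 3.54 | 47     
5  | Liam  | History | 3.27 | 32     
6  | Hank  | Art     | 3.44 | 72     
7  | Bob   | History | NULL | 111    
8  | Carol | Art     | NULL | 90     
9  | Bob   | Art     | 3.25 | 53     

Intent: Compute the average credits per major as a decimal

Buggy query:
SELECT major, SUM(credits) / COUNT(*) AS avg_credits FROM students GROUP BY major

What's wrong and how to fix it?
Bug: SUM(credits) and COUNT(*) are both integers; the division truncates the fractional part

Fix: Cast one side to REAL so the division keeps the fractional part

Corrected query:
SELECT major, SUM(credits) * 1.0 / COUNT(*) AS avg_credits FROM students GROUP BY major

Result:
major   | avg_credits
--------+------------
Art     | 74         
History | 61.5       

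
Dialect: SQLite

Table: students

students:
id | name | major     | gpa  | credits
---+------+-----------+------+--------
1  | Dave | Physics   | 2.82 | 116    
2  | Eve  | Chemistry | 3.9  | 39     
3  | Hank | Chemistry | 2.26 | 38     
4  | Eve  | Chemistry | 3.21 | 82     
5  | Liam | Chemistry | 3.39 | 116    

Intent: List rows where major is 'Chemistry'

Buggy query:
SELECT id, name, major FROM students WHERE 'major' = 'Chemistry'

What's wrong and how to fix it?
Bug: Single quotes denote string literals in SQL; the column name is being compared as a constant string

Fix: Remove the quotes around the column name (or use double quotes for an identifier)

Corrected query:
SELECT id, name, major FROM students WHERE major = 'Chemistry'

Result:
id | name | major    
---+------+----------
2  | Eve  | Chemistry
3  | Hank | Chemistry
4  | Eve  | Chemistry
5  | Liam | Chemistry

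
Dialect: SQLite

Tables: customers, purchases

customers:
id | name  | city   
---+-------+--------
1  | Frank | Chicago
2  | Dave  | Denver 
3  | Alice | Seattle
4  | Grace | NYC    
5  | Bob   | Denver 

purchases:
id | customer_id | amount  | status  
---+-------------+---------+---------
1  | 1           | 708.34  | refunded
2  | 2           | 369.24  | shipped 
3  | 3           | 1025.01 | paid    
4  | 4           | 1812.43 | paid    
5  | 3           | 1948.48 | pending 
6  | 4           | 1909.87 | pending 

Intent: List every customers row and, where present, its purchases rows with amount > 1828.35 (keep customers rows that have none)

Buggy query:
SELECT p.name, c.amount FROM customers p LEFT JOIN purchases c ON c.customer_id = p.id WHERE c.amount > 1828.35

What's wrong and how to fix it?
Bug: Filtering c.amount in WHERE discards the NULL rows produced by LEFT JOIN, turning it into an inner join

Fix: Move the right-table condition into the ON clause so unmatched parents are kept

Corrected query:
SELECT p.name, c.amount FROM customers p LEFT JOIN purchases c ON c.customer_id = p.id AND c.amount > 1828.35

Result:
name  | amount 
------+--------
Frank | NULL   
Dave  | NULL   
Alice | 1948.48
Grace | 1909.87
Bob   | NULL   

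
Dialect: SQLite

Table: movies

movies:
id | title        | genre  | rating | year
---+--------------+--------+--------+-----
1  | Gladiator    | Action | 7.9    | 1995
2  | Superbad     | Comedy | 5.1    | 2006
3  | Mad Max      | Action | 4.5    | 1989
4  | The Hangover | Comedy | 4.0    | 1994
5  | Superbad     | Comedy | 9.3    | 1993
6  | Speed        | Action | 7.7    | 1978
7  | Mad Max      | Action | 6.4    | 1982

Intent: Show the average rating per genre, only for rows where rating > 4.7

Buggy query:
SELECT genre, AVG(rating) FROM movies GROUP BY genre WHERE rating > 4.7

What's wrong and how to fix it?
Bug: WHERE cannot follow GROUP BY

Fix: Move the WHERE clause before GROUP BY

Corrected query:
SELECT genre, AVG(rating) FROM movies WHERE rating > 4.7 GROUP BY genre

Result:
genre  | AVG(rating)
-------+------------
Action | 7.333333   
Comedy | 7.2        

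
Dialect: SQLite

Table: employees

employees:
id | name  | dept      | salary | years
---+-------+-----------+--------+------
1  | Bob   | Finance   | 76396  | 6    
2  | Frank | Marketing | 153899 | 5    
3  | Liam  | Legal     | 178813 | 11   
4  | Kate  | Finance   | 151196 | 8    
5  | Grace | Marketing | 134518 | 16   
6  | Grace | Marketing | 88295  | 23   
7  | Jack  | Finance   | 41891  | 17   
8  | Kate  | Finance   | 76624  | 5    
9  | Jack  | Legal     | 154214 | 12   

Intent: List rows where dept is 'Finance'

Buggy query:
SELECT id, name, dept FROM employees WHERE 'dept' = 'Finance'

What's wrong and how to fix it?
Bug: 'dept' in single quotes is a string literal, not the column; the comparison is literal-vs-literal and never true

Fix: Remove the quotes around the column name (or use double quotes for an identifier)

Corrected query:
SELECT id, name, dept FROM employees WHERE dept = 'Finance'

Result:
id | name | dept   
---+------+--------
1  | Bob  | Finance
4  | Kate | Finance
7  | Jack | Finance
8  | Kate | Finance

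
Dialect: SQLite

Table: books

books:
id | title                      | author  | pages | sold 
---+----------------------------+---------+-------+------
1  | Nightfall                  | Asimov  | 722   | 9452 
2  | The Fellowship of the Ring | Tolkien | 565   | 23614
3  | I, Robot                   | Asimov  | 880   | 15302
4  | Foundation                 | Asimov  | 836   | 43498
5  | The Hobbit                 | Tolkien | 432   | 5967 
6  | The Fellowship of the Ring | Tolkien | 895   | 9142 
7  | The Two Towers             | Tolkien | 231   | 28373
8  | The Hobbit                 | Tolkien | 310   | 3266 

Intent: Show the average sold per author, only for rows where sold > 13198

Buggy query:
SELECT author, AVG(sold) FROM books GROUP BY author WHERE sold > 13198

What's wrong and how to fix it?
Bug: WHERE cannot follow GROUP BY

Fix: Move the WHERE clause before GROUP BY

Corrected query:
SELECT author, AVG(sold) FROM books WHERE sold > 13198 GROUP BY author

Result:
author  | AVG(sold)
--------+----------
Asimov  | 29400    
Tolkien | 25993.5  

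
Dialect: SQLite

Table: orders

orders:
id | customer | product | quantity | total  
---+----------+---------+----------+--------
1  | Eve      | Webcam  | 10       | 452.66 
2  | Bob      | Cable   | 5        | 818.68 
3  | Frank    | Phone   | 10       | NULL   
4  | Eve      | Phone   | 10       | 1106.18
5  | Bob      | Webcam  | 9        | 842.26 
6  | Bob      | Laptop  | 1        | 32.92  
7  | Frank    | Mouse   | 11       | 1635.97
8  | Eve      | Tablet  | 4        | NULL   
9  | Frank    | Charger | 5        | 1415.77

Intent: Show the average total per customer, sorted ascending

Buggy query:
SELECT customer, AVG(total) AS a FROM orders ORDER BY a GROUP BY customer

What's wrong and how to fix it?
Bug: ORDER BY appears before GROUP BY; SQL clause order requires GROUP BY first

Fix: Reorder: SELECT … FROM … GROUP BY … ORDER BY …

Corrected query:
SELECT customer, AVG(total) AS a FROM orders GROUP BY customer ORDER BY a

Result:
customer | a      
---------+--------
Bob      | 564.62 
Eve      | 779.42 
Frank    | 1525.87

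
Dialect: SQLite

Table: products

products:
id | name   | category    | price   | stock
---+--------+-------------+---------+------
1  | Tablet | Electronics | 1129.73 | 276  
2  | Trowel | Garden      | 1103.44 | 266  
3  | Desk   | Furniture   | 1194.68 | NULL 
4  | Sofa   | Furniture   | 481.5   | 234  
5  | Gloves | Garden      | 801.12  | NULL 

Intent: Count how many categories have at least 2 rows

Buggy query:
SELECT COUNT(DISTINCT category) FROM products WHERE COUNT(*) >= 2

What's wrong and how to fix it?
Bug: WHERE filters individual rows, not groups, so a group-level COUNT is invalid there

Fix: Use a subquery that GROUPs and filters with HAVING, then count its rows

Corrected query:
SELECT COUNT(*) FROM (SELECT category FROM products GROUP BY category HAVING COUNT(*) >= 2)

Result:
COUNT(*)
--------
2       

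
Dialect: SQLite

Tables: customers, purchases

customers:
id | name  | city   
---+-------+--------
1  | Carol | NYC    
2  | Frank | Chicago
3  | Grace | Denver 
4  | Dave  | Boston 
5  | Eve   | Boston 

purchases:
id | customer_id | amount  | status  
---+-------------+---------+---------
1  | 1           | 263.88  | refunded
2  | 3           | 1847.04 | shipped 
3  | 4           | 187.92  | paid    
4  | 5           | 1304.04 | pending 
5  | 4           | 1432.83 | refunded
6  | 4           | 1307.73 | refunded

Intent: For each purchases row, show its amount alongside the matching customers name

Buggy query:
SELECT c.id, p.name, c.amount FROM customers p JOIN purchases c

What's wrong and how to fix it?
Bug: Missing join condition: each purchases row is matched to all customers rows instead of just its own

Fix: Add ON c.customer_id = p.id to the JOIN

Corrected query:
SELECT c.id, p.name, c.amount FROM customers p JOIN purchases c ON c.customer_id = p.id

Result:
id | name  | amount 
---+-------+--------
1  | Carol | 263.88 
2  | Grace | 1847.04
3  | Dave  | 187.92 
4  | Eve   | 1304.04
5  | Dave  | 1432.83
6  | Dave  | 1307.73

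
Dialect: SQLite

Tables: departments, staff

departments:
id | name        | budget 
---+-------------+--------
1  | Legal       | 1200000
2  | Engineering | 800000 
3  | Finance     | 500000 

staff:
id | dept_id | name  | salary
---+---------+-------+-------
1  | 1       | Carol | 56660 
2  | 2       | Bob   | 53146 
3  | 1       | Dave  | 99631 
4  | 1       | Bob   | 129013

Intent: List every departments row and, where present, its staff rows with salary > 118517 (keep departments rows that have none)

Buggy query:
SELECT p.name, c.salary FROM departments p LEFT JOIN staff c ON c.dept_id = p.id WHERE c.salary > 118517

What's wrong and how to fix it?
Bug: A WHERE condition on the right-hand table after LEFT JOIN drops unmatched parents

Fix: Move the right-table condition into the ON clause so unmatched parents are kept

Corrected query:
SELECT p.name, c.salary FROM departments p LEFT JOIN staff c ON c.dept_id = p.id AND c.salary > 118517

Result:
name        | salary
------------+-------
Legal       | 129013
Engineering | NULL  
Finance     | NULL  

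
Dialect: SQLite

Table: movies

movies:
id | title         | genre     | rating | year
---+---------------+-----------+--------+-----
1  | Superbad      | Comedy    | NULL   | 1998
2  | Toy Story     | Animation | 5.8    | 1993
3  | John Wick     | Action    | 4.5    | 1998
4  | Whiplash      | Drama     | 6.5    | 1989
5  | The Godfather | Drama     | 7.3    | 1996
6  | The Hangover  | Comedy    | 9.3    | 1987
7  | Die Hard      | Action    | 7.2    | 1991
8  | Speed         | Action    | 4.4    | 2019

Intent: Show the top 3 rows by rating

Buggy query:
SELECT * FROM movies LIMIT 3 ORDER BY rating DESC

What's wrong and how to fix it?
Bug: ORDER BY cannot follow LIMIT; LIMIT is the final clause

Fix: Sort with ORDER BY, then apply LIMIT

Corrected query:
SELECT * FROM movies ORDER BY rating DESC LIMIT 3

Result:
id | title         | genre  | rating | year
---+---------------+--------+--------+-----
6  | The Hangover  | Comedy | 9.3    | 1987
5  | The Godfather | Drama  | 7.3    | 1996
7  | Die Hard      | Action | 7.2    | 1991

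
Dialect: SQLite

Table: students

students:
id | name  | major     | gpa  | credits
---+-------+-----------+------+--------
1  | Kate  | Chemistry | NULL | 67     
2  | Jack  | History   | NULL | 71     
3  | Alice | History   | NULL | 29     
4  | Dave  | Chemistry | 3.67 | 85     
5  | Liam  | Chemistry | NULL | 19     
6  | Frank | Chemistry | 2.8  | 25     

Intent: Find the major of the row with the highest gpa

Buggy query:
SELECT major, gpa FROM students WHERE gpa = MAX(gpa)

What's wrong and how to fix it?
Bug: WHERE is evaluated per row; an aggregate over the whole table isn't defined there

Fix: Wrap MAX in a scalar subquery so WHERE compares against a single value

Corrected query:
SELECT major, gpa FROM students WHERE gpa = (SELECT MAX(gpa) FROM students)

Result:
major     | gpa 
----------+-----
Chemistry | 3.67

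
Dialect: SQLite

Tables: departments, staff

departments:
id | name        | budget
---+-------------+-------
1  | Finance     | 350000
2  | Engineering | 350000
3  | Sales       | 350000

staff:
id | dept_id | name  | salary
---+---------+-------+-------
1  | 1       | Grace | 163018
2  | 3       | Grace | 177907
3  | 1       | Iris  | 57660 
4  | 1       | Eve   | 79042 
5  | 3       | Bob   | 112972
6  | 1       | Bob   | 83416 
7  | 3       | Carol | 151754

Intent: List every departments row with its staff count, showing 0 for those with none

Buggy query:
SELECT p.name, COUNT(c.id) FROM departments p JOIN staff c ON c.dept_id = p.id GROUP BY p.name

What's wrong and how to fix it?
Bug: INNER JOIN drops departments rows that have no matching staff rows

Fix: Switch to LEFT JOIN to retain unmatched parent rows

Corrected query:
SELECT p.name, COUNT(c.id) FROM departments p LEFT JOIN staff c ON c.dept_id = p.id GROUP BY p.name

Result:
name        | COUNT(c.id)
------------+------------
Engineering | 0          
Finance     | 4          
Sales       | 3          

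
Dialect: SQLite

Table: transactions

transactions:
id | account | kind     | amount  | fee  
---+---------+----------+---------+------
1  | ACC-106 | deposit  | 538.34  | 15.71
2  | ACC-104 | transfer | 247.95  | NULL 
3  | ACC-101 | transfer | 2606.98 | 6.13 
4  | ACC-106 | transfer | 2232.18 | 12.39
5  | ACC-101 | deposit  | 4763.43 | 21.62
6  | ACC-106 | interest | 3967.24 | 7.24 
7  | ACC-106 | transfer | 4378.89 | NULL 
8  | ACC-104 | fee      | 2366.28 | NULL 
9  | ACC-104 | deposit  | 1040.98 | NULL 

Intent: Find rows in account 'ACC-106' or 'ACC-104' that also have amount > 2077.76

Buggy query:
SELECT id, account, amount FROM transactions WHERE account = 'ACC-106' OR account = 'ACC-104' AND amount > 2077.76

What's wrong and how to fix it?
Bug: Without parentheses, AND is evaluated before OR, so the amount filter only applies to the 'ACC-104' branch

Fix: Group the OR with parentheses (or use IN), then AND the threshold

Corrected query:
SELECT id, account, amount FROM transactions WHERE (account = 'ACC-106' OR account = 'ACC-104') AND amount > 2077.76

Result:
id | account | amount 
---+---------+--------
4  | ACC-106 | 2232.18
6  | ACC-106 | 3967.24
7  | ACC-106 | 4378.89
8  | ACC-104 | 2366.28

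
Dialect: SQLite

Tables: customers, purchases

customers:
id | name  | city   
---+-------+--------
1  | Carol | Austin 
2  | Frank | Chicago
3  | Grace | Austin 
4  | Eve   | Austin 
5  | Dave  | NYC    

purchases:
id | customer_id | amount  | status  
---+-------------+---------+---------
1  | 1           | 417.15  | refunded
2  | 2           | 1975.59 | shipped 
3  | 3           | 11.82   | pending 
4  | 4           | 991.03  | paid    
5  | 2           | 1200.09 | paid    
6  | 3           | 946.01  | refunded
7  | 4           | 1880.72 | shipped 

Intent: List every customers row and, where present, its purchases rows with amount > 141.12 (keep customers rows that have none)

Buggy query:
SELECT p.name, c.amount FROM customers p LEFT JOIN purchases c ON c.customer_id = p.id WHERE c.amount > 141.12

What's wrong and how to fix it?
Bug: Filtering c.amount in WHERE discards the NULL rows produced by LEFT JOIN, turning it into an inner join

Fix: Put 'c.amount > 141.12' in the JOIN's ON clause instead of WHERE

Corrected query:
SELECT p.name, c.amount FROM customers p LEFT JOIN purchases c ON c.customer_id = p.id AND c.amount > 141.12

Result:
name  | amount 
------+--------
Carol | 417.15 
Frank | 1200.09
Frank | 1975.59
Grace | 946.01 
Eve   | 991.03 
Eve   | 1880.72
Dave  | NULL   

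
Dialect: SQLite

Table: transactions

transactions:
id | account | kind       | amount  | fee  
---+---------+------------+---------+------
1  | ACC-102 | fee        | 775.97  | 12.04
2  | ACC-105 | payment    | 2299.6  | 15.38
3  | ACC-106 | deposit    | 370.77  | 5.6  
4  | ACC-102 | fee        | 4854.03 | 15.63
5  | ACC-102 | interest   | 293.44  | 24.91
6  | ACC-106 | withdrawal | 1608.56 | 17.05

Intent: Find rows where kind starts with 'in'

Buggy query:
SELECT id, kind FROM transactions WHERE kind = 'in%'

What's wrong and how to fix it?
Bug: '=' compares the literal string including the % character; pattern matching needs LIKE

Fix: Use LIKE for wildcard pattern matching

Corrected query:
SELECT id, kind FROM transactions WHERE kind LIKE 'in%'

Result:
id | kind    
---+---------
5  | interest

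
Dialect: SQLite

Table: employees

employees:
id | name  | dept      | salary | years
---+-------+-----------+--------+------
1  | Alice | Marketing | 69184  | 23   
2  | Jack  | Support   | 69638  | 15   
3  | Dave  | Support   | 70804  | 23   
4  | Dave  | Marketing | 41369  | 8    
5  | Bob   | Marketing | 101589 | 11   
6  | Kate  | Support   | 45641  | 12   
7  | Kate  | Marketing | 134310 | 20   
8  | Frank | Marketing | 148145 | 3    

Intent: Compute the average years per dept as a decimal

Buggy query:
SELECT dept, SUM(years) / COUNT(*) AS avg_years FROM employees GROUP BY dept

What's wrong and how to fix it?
Bug: SUM(years) and COUNT(*) are both integers; the division truncates the fractional part

Fix: Cast one side to REAL so the division keeps the fractional part

Corrected query:
SELECT dept, SUM(years) * 1.0 / COUNT(*) AS avg_years FROM employees GROUP BY dept

Result:
dept      | avg_years
----------+----------
Marketing | 13       
Support   | 16.666667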